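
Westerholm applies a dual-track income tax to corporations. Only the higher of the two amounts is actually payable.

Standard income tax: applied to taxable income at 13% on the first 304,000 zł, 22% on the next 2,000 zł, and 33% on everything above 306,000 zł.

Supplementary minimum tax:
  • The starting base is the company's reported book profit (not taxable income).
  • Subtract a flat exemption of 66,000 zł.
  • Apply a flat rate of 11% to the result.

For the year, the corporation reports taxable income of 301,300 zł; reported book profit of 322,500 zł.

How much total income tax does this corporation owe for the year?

Standard income tax:
  301,300 zł × 13% = 39,169 zł

Supplementary minimum tax:
  Base (reported book profit): 322,500 zł
  Less exemption 66,000 zł → base 256,500 zł
  256,500 zł × 11% = 28,215 zł

39,169 zł > 28,215 zł, so the standard income tax governs.

39,169 zł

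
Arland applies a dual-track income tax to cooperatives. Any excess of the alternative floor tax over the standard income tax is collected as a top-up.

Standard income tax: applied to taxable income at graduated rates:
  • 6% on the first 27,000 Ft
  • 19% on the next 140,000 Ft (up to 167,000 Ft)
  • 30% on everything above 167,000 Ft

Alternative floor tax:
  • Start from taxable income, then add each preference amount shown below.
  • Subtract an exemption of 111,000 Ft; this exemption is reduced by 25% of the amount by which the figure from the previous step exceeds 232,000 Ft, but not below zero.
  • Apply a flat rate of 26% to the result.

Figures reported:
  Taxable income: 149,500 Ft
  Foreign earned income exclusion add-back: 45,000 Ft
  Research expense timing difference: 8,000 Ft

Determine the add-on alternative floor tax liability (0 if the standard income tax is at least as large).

0 Ft

Alternative floor tax:
  Adjusted income: 149,500 Ft + 45,000 Ft + 8,000 Ft = 202,500 Ft
  Exemption: 202,500 Ft ≤ 232,000 Ft, so full 111,000 Ft applies
  Base: 202,500 Ft − 111,000 Ft = 91,500 Ft
  91,500 Ft × 26% = 23,790 Ft

Standard income tax:
  27,000 Ft × 6% = 1,620 Ft
  122,500 Ft × 19% = 23,275 Ft
  → 24,895 Ft

23,790 Ft ≤ 24,895 Ft, so no add-on is due.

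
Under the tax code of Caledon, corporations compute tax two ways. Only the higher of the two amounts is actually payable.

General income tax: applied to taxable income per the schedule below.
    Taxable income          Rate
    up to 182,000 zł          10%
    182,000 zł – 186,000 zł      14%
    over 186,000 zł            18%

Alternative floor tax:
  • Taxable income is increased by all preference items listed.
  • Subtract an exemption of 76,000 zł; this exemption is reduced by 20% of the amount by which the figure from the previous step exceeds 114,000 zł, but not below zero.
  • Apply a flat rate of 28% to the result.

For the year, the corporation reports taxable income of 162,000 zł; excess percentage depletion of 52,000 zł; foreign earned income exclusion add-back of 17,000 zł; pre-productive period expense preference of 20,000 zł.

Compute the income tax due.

56,672 zł

General income tax:
  162,000 zł × 10% = 16,200 zł

Alternative floor tax:
  Adjusted income: 162,000 zł + 52,000 zł + 17,000 zł + 20,000 zł = 251,000 zł
  Exemption: 76,000 zł − 20% × (251,000 zł − 114,000 zł) = 76,000 zł − 27,400 zł = 48,600 zł
  Base: 251,000 zł − 48,600 zł = 202,400 zł
  202,400 zł × 28% = 56,672 zł

56,672 zł > 16,200 zł, so the alternative floor tax is the binding amount.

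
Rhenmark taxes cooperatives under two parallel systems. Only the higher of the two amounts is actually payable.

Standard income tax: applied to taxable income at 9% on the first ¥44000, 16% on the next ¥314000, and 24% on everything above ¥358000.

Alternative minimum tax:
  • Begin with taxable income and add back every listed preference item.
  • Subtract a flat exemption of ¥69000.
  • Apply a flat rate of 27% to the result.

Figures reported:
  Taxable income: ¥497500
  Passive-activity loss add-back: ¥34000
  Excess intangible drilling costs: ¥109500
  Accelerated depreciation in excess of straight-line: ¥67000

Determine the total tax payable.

Standard income tax:
  ¥44000 × 9% = ¥3960
  ¥314000 × 16% = ¥50240
  ¥139500 × 24% = ¥33480
  → ¥87680

Alternative minimum tax:
  Adjusted income: ¥497500 + ¥34000 + ¥109500 + ¥67000 = ¥708000
  Less exemption ¥69000 → base ¥639000
  ¥639000 × 27% = ¥172530

¥172530 > ¥87680, so the alternative minimum tax is the binding amount.

¥172530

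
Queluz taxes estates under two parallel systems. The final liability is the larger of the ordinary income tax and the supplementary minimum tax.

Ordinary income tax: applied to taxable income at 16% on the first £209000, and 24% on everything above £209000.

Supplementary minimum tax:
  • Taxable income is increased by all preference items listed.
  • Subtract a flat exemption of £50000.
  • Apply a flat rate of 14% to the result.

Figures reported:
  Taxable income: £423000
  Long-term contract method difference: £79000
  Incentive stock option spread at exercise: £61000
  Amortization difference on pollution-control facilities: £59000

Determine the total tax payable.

£84800

Ordinary income tax:
  £209000 × 16% = £33440
  £214000 × 24% = £51360
  → £84800

Supplementary minimum tax:
  Adjusted income: £423000 + £79000 + £61000 + £59000 = £622000
  Less exemption £50000 → base £572000
  £572000 × 14% = £80080

£84800 > £80080, so the ordinary income tax governs.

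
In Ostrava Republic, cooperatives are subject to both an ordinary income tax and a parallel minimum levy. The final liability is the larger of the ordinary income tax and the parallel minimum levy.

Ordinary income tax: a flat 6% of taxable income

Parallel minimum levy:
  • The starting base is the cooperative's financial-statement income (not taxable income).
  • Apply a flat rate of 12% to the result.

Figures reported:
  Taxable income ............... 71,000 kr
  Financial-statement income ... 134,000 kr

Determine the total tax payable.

16,080 kr

Parallel minimum levy:
  Base (financial-statement income): 134,000 kr
  134,000 kr × 12% = 16,080 kr

Ordinary income tax:
  71,000 kr × 6% = 4,260 kr

16,080 kr > 4,260 kr, so the parallel minimum levy is the binding amount.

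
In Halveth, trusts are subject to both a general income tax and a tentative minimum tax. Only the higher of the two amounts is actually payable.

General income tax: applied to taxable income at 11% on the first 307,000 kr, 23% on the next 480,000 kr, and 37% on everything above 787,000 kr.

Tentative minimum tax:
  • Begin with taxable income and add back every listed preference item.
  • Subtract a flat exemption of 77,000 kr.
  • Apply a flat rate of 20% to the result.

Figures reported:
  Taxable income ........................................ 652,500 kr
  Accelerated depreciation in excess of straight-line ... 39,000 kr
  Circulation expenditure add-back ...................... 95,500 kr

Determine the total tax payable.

142,000 kr

Tentative minimum tax:
  Adjusted income: 652,500 kr + 39,000 kr + 95,500 kr = 787,000 kr
  Less exemption 77,000 kr → base 710,000 kr
  710,000 kr × 20% = 142,000 kr

General income tax:
  307,000 kr × 11% = 33,770 kr
  345,500 kr × 23% = 79,465 kr
  → 113,235 kr

142,000 kr > 113,235 kr, so the tentative minimum tax is the binding amount.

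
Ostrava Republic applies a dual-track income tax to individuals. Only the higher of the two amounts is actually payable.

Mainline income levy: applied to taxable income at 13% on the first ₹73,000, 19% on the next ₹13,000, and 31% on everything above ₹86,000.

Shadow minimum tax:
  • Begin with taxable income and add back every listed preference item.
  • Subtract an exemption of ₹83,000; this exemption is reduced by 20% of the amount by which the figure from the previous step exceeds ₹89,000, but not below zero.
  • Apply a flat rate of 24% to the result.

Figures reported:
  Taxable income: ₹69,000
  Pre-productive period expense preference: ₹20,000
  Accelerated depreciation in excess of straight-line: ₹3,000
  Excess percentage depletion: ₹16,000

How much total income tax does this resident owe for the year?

Shadow minimum tax:
  Adjusted income: ₹69,000 + ₹20,000 + ₹3,000 + ₹16,000 = ₹108,000
  Exemption: ₹83,000 − 20% × (₹108,000 − ₹89,000) = ₹83,000 − ₹3,800 = ₹79,200
  Base: ₹108,000 − ₹79,200 = ₹28,800
  ₹28,800 × 24% = ₹6,912

Mainline income levy:
  ₹69,000 × 13% = ₹8,970

₹8,970 > ₹6,912, so the mainline income levy governs.

₹8,970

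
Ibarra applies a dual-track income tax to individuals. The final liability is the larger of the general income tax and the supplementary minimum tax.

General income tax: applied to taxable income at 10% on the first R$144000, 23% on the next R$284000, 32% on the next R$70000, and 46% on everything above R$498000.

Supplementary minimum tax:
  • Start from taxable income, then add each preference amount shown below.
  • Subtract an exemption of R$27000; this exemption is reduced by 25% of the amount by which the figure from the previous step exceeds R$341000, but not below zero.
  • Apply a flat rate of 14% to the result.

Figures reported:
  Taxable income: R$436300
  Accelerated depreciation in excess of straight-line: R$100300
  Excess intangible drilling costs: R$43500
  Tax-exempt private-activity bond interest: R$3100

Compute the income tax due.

Supplementary minimum tax:
  Adjusted income: R$436300 + R$100300 + R$43500 + R$3100 = R$583200
  Exemption: 25% × (R$583200 − R$341000) = R$60550 ≥ R$27000, so the exemption is fully phased out
  Base: R$583200 − R$0 = R$583200
  R$583200 × 14% = R$81648

General income tax:
  R$144000 × 10% = R$14400
  R$284000 × 23% = R$65320
  R$8300 × 32% = R$2656
  → R$82376

R$82376 > R$81648, so the general income tax governs.

R$82376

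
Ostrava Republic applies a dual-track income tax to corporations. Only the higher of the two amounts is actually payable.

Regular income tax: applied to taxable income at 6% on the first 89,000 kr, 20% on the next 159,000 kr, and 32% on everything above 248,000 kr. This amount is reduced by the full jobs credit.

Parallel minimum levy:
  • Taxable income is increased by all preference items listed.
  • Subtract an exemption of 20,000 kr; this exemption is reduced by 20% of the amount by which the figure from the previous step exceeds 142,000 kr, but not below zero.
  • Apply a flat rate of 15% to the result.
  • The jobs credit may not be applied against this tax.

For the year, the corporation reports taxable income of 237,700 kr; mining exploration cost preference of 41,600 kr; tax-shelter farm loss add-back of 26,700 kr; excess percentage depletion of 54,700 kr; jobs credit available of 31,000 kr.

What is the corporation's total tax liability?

Regular income tax:
  89,000 kr × 6% = 5,340 kr
  148,700 kr × 20% = 29,740 kr
  → 35,080 kr
  Less jobs credit 31,000 kr → 4,080 kr

Parallel minimum levy:
  Adjusted income: 237,700 kr + 41,600 kr + 26,700 kr + 54,700 kr = 360,700 kr
  Exemption: 20% × (360,700 kr − 142,000 kr) = 43,740 kr ≥ 20,000 kr, so the exemption is fully phased out
  Base: 360,700 kr − 0 kr = 360,700 kr
  360,700 kr × 15% = 54,105 kr

54,105 kr > 4,080 kr, so the parallel minimum levy is the binding amount.

54,105 kr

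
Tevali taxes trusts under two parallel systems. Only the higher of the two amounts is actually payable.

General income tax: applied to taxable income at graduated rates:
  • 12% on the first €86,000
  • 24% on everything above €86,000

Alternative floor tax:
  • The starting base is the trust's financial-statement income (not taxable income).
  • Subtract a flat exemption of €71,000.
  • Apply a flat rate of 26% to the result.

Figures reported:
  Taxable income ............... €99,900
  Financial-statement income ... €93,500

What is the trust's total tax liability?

Alternative floor tax:
  Base (financial-statement income): €93,500
  Less exemption €71,000 → base €22,500
  €22,500 × 26% = €5,850

General income tax:
  €86,000 × 12% = €10,320
  €13,900 × 24% = €3,336
  → €13,656

€13,656 > €5,850, so the general income tax governs.

€13,656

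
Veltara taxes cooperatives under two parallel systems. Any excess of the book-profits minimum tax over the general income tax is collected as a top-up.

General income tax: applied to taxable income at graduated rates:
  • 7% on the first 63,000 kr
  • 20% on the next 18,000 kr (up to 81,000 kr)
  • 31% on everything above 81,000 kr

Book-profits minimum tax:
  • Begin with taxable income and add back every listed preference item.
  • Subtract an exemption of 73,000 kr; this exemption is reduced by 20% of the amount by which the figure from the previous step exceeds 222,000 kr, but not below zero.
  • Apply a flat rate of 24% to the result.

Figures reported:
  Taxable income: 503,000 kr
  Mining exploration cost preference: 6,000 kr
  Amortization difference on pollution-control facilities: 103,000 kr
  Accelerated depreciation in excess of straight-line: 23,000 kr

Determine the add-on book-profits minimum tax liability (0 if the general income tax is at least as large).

13,570 kr

General income tax:
  63,000 kr × 7% = 4,410 kr
  18,000 kr × 20% = 3,600 kr
  422,000 kr × 31% = 130,820 kr
  → 138,830 kr

Book-profits minimum tax:
  Adjusted income: 503,000 kr + 6,000 kr + 103,000 kr + 23,000 kr = 635,000 kr
  Exemption: 20% × (635,000 kr − 222,000 kr) = 82,600 kr ≥ 73,000 kr, so the exemption is fully phased out
  Base: 635,000 kr − 0 kr = 635,000 kr
  635,000 kr × 24% = 152,400 kr

Excess of book-profits minimum tax over general income tax: 152,400 kr − 138,830 kr = 13,570 kr.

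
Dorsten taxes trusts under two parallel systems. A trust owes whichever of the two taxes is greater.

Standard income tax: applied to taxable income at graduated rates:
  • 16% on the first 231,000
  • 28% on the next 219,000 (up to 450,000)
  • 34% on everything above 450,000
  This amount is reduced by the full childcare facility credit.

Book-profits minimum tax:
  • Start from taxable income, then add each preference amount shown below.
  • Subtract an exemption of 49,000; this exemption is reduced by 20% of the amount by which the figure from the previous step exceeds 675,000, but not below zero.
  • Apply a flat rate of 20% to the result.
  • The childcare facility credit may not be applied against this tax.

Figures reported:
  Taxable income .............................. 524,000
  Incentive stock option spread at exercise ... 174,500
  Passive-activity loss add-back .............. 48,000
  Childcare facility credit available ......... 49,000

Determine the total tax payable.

142,360

Book-profits minimum tax:
  Adjusted income: 524,000 + 174,500 + 48,000 = 746,500
  Exemption: 49,000 − 20% × (746,500 − 675,000) = 49,000 − 14,300 = 34,700
  Base: 746,500 − 34,700 = 711,800
  711,800 × 20% = 142,360

Standard income tax:
  231,000 × 16% = 36,960
  219,000 × 28% = 61,320
  74,000 × 34% = 25,160
  → 123,440
  Less childcare facility credit 49,000 → 74,440

142,360 > 74,440, so the book-profits minimum tax is the binding amount.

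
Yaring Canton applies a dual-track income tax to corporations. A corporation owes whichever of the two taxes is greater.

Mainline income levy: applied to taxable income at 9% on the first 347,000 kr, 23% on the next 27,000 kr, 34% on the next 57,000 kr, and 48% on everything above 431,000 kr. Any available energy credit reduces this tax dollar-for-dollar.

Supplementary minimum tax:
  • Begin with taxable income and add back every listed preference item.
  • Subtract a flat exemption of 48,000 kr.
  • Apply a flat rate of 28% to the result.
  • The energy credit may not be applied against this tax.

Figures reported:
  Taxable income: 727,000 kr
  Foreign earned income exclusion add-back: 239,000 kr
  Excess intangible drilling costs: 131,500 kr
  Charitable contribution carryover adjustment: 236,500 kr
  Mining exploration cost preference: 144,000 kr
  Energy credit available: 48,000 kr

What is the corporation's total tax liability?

Mainline income levy:
  347,000 kr × 9% = 31,230 kr
  27,000 kr × 23% = 6,210 kr
  57,000 kr × 34% = 19,380 kr
  296,000 kr × 48% = 142,080 kr
  → 198,900 kr
  Less energy credit 48,000 kr → 150,900 kr

Supplementary minimum tax:
  Adjusted income: 727,000 kr + 239,000 kr + 131,500 kr + 236,500 kr + 144,000 kr = 1,478,000 kr
  Less exemption 48,000 kr → base 1,430,000 kr
  1,430,000 kr × 28% = 400,400 kr

400,400 kr > 150,900 kr, so the supplementary minimum tax is the binding amount.

400,400 kr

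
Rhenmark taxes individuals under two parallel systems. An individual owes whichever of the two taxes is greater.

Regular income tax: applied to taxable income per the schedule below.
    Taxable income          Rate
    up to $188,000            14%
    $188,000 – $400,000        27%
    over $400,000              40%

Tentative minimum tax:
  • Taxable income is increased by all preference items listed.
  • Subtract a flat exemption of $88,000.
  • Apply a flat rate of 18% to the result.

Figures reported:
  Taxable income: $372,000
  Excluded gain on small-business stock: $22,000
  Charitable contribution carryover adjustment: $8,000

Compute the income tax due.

Regular income tax:
  $188,000 × 14% = $26,320
  $184,000 × 27% = $49,680
  → $76,000

Tentative minimum tax:
  Adjusted income: $372,000 + $22,000 + $8,000 = $402,000
  Less exemption $88,000 → base $314,000
  $314,000 × 18% = $56,520

$76,000 > $56,520, so the regular income tax governs.

$76,000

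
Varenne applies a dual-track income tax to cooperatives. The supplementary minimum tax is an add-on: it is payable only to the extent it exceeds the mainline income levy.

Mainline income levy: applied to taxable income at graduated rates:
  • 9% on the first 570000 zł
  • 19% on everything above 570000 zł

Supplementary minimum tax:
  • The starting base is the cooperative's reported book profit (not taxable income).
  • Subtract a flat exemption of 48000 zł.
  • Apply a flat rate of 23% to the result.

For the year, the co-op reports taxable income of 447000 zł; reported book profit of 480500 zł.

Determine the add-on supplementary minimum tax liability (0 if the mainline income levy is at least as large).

59245 zł

Supplementary minimum tax:
  Base (reported book profit): 480500 zł
  Less exemption 48000 zł → base 432500 zł
  432500 zł × 23% = 99475 zł

Mainline income levy:
  447000 zł × 9% = 40230 zł

Excess of supplementary minimum tax over mainline income levy: 99475 zł − 40230 zł = 59245 zł.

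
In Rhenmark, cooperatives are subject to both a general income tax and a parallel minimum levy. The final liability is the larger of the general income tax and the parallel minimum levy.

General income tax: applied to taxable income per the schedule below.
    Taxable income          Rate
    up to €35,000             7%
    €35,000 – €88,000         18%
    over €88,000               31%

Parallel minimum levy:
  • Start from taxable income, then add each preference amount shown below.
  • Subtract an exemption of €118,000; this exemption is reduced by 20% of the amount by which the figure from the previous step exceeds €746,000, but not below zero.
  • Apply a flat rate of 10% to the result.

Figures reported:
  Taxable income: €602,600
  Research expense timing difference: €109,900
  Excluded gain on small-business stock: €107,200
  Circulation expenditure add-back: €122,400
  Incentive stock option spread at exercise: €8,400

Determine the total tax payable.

€171,516

Parallel minimum levy:
  Adjusted income: €602,600 + €109,900 + €107,200 + €122,400 + €8,400 = €950,500
  Exemption: €118,000 − 20% × (€950,500 − €746,000) = €118,000 − €40,900 = €77,100
  Base: €950,500 − €77,100 = €873,400
  €873,400 × 10% = €87,340

General income tax:
  €35,000 × 7% = €2,450
  €53,000 × 18% = €9,540
  €514,600 × 31% = €159,526
  → €171,516

€171,516 > €87,340, so the general income tax governs.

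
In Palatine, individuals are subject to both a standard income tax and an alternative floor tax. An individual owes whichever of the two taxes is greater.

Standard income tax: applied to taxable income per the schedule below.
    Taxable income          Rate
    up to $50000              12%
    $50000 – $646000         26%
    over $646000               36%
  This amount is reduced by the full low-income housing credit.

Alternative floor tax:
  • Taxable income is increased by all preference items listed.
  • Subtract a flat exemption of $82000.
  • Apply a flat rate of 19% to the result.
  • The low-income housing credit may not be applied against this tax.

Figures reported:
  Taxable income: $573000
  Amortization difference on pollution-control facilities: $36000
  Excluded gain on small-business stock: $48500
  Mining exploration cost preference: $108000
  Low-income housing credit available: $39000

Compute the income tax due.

Alternative floor tax:
  Adjusted income: $573000 + $36000 + $48500 + $108000 = $765500
  Less exemption $82000 → base $683500
  $683500 × 19% = $129865

Standard income tax:
  $50000 × 12% = $6000
  $523000 × 26% = $135980
  → $141980
  Less low-income housing credit $39000 → $102980

$129865 > $102980, so the alternative floor tax is the binding amount.

$129865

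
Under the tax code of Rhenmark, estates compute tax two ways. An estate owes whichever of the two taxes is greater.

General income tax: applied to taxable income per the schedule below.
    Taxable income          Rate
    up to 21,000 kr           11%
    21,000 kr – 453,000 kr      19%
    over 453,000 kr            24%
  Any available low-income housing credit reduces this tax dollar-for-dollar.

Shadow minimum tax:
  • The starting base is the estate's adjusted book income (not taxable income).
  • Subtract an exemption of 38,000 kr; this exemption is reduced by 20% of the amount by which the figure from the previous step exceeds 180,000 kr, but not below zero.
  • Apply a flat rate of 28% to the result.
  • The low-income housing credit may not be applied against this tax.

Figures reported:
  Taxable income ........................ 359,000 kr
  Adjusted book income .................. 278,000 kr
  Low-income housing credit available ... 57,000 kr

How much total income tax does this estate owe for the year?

General income tax:
  21,000 kr × 11% = 2,310 kr
  338,000 kr × 19% = 64,220 kr
  → 66,530 kr
  Less low-income housing credit 57,000 kr → 9,530 kr

Shadow minimum tax:
  Base (adjusted book income): 278,000 kr
  Exemption: 38,000 kr − 20% × (278,000 kr − 180,000 kr) = 38,000 kr − 19,600 kr = 18,400 kr
  Base: 278,000 kr − 18,400 kr = 259,600 kr
  259,600 kr × 28% = 72,688 kr

72,688 kr > 9,530 kr, so the shadow minimum tax is the binding amount.

72,688 kr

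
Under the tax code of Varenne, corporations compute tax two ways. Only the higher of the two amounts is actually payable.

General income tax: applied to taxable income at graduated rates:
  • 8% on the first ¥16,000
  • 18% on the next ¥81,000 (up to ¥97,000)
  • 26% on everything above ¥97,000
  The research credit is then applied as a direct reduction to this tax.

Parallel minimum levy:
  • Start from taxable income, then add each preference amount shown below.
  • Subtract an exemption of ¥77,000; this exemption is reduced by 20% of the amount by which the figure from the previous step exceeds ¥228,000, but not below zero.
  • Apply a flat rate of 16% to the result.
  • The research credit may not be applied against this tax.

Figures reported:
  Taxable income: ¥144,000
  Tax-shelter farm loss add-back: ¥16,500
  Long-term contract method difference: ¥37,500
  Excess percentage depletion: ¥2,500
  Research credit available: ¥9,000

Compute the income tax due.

Parallel minimum levy:
  Adjusted income: ¥144,000 + ¥16,500 + ¥37,500 + ¥2,500 = ¥200,500
  Exemption: ¥200,500 ≤ ¥228,000, so full ¥77,000 applies
  Base: ¥200,500 − ¥77,000 = ¥123,500
  ¥123,500 × 16% = ¥19,760

General income tax:
  ¥16,000 × 8% = ¥1,280
  ¥81,000 × 18% = ¥14,580
  ¥47,000 × 26% = ¥12,220
  → ¥28,080
  Less research credit ¥9,000 → ¥19,080

¥19,760 > ¥19,080, so the parallel minimum levy is the binding amount.

¥19,760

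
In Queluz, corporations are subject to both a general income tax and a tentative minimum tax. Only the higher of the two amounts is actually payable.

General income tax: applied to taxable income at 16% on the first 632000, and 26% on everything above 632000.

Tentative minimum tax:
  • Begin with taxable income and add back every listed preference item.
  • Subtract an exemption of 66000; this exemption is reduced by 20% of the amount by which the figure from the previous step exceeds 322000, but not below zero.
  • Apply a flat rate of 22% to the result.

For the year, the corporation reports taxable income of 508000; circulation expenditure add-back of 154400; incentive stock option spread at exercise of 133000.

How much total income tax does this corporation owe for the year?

General income tax:
  508000 × 16% = 81280

Tentative minimum tax:
  Adjusted income: 508000 + 154400 + 133000 = 795400
  Exemption: 20% × (795400 − 322000) = 94680 ≥ 66000, so the exemption is fully phased out
  Base: 795400 − 0 = 795400
  795400 × 22% = 174988

174988 > 81280, so the tentative minimum tax is the binding amount.

174988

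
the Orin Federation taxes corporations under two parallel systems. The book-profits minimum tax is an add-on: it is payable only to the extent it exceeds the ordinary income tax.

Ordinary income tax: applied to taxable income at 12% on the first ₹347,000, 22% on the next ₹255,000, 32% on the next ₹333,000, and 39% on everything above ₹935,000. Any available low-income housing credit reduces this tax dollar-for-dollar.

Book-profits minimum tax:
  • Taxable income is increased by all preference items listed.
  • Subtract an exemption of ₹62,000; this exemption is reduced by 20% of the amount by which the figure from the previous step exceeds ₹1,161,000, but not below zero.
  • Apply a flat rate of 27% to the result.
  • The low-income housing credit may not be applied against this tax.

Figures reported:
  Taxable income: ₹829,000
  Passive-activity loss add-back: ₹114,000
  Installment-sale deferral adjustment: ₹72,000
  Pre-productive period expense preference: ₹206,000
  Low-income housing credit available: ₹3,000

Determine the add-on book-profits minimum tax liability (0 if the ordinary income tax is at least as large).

₹148,790

Ordinary income tax:
  ₹347,000 × 12% = ₹41,640
  ₹255,000 × 22% = ₹56,100
  ₹227,000 × 32% = ₹72,640
  → ₹170,380
  Less low-income housing credit ₹3,000 → ₹167,380

Book-profits minimum tax:
  Adjusted income: ₹829,000 + ₹114,000 + ₹72,000 + ₹206,000 = ₹1,221,000
  Exemption: ₹62,000 − 20% × (₹1,221,000 − ₹1,161,000) = ₹62,000 − ₹12,000 = ₹50,000
  Base: ₹1,221,000 − ₹50,000 = ₹1,171,000
  ₹1,171,000 × 27% = ₹316,170

Excess of book-profits minimum tax over ordinary income tax: ₹316,170 − ₹167,380 = ₹148,790.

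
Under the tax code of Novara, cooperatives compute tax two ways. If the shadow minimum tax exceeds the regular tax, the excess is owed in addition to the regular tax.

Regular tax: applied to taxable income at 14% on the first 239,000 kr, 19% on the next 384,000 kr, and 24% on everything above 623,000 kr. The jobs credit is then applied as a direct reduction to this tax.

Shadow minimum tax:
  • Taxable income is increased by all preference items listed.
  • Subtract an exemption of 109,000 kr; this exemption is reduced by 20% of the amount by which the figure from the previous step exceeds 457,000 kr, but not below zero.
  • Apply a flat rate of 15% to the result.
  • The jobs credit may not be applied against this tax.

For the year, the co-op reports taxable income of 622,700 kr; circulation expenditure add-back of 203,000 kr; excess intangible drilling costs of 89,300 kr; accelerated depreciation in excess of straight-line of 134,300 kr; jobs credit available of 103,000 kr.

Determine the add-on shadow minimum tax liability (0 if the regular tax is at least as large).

154,032 kr

Regular tax:
  239,000 kr × 14% = 33,460 kr
  383,700 kr × 19% = 72,903 kr
  → 106,363 kr
  Less jobs credit 103,000 kr → 3,363 kr

Shadow minimum tax:
  Adjusted income: 622,700 kr + 203,000 kr + 89,300 kr + 134,300 kr = 1,049,300 kr
  Exemption: 20% × (1,049,300 kr − 457,000 kr) = 118,460 kr ≥ 109,000 kr, so the exemption is fully phased out
  Base: 1,049,300 kr − 0 kr = 1,049,300 kr
  1,049,300 kr × 15% = 157,395 kr

Excess of shadow minimum tax over regular tax: 157,395 kr − 3,363 kr = 154,032 kr.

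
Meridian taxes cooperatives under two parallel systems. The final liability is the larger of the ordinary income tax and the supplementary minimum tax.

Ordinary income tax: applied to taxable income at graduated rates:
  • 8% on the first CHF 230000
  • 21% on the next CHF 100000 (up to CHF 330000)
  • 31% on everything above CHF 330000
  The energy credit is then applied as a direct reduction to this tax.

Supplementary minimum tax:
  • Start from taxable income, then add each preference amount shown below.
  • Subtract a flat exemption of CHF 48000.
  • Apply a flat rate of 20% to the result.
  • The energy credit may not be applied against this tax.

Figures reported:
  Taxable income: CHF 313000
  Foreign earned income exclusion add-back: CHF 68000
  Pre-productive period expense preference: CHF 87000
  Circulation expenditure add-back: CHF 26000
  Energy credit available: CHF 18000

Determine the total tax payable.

CHF 89200

Supplementary minimum tax:
  Adjusted income: CHF 313000 + CHF 68000 + CHF 87000 + CHF 26000 = CHF 494000
  Less exemption CHF 48000 → base CHF 446000
  CHF 446000 × 20% = CHF 89200

Ordinary income tax:
  CHF 230000 × 8% = CHF 18400
  CHF 83000 × 21% = CHF 17430
  → CHF 35830
  Less energy credit CHF 18000 → CHF 17830

CHF 89200 > CHF 17830, so the supplementary minimum tax is the binding amount.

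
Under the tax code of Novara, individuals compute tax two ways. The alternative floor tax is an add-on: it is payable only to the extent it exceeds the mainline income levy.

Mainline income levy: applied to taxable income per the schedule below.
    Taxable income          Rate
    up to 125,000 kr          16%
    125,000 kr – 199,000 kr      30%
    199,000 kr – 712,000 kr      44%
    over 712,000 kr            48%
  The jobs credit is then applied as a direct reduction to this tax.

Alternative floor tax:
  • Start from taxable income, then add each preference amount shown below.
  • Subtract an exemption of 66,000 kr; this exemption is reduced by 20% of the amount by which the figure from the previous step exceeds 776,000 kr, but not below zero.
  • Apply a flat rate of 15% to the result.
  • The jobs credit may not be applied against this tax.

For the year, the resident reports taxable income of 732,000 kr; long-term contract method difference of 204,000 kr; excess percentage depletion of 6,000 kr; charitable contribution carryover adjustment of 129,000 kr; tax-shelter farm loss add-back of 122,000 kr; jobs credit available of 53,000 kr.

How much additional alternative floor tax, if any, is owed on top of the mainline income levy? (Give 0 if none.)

0 kr

Alternative floor tax:
  Adjusted income: 732,000 kr + 204,000 kr + 6,000 kr + 129,000 kr + 122,000 kr = 1,193,000 kr
  Exemption: 20% × (1,193,000 kr − 776,000 kr) = 83,400 kr ≥ 66,000 kr, so the exemption is fully phased out
  Base: 1,193,000 kr − 0 kr = 1,193,000 kr
  1,193,000 kr × 15% = 178,950 kr

Mainline income levy:
  125,000 kr × 16% = 20,000 kr
  74,000 kr × 30% = 22,200 kr
  513,000 kr × 44% = 225,720 kr
  20,000 kr × 48% = 9,600 kr
  → 277,520 kr
  Less jobs credit 53,000 kr → 224,520 kr

178,950 kr ≤ 224,520 kr, so no add-on is due.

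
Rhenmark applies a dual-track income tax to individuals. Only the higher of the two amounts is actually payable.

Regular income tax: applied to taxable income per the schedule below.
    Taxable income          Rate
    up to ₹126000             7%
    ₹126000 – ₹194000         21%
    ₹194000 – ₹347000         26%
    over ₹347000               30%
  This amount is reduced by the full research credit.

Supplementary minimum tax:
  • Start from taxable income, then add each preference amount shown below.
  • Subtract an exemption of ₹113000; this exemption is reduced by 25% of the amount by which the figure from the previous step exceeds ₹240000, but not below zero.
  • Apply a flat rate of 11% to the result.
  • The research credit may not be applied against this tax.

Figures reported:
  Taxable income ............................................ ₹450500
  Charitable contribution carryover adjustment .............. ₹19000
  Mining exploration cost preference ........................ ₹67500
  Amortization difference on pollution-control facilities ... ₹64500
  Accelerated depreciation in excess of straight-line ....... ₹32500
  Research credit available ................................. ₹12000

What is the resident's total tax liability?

₹81930

Regular income tax:
  ₹126000 × 7% = ₹8820
  ₹68000 × 21% = ₹14280
  ₹153000 × 26% = ₹39780
  ₹103500 × 30% = ₹31050
  → ₹93930
  Less research credit ₹12000 → ₹81930

Supplementary minimum tax:
  Adjusted income: ₹450500 + ₹19000 + ₹67500 + ₹64500 + ₹32500 = ₹634000
  Exemption: ₹113000 − 25% × (₹634000 − ₹240000) = ₹113000 − ₹98500 = ₹14500
  Base: ₹634000 − ₹14500 = ₹619500
  ₹619500 × 11% = ₹68145

₹81930 > ₹68145, so the regular income tax governs.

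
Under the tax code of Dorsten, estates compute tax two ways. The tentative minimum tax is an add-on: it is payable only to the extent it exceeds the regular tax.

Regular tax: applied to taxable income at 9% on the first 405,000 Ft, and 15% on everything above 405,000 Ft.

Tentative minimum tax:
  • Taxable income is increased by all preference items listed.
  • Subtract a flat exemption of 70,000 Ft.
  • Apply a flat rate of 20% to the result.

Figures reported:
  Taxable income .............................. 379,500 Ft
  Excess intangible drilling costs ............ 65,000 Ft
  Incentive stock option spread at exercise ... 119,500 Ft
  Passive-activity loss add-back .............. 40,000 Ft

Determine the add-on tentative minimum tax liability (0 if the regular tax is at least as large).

Regular tax:
  379,500 Ft × 9% = 34,155 Ft

Tentative minimum tax:
  Adjusted income: 379,500 Ft + 65,000 Ft + 119,500 Ft + 40,000 Ft = 604,000 Ft
  Less exemption 70,000 Ft → base 534,000 Ft
  534,000 Ft × 20% = 106,800 Ft

Excess of tentative minimum tax over regular tax: 106,800 Ft − 34,155 Ft = 72,645 Ft.

72,645 Ft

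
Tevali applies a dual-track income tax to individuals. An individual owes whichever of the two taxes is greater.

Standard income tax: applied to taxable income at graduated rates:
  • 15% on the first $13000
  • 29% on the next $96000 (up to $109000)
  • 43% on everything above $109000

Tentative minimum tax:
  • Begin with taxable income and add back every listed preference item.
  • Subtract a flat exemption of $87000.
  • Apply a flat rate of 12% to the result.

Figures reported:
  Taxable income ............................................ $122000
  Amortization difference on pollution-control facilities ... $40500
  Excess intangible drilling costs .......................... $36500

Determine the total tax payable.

$35380

Tentative minimum tax:
  Adjusted income: $122000 + $40500 + $36500 = $199000
  Less exemption $87000 → base $112000
  $112000 × 12% = $13440

Standard income tax:
  $13000 × 15% = $1950
  $96000 × 29% = $27840
  $13000 × 43% = $5590
  → $35380

$35380 > $13440, so the standard income tax governs.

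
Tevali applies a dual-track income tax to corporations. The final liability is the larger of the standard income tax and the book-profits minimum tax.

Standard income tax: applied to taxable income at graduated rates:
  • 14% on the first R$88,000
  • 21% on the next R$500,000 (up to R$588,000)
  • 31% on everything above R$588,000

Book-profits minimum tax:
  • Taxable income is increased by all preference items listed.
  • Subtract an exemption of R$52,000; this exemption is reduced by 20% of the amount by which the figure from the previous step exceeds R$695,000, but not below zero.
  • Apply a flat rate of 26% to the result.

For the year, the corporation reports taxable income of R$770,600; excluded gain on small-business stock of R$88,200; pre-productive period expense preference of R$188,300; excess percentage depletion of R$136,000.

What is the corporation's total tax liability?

Standard income tax:
  R$88,000 × 14% = R$12,320
  R$500,000 × 21% = R$105,000
  R$182,600 × 31% = R$56,606
  → R$173,926

Book-profits minimum tax:
  Adjusted income: R$770,600 + R$88,200 + R$188,300 + R$136,000 = R$1,183,100
  Exemption: 20% × (R$1,183,100 − R$695,000) = R$97,620 ≥ R$52,000, so the exemption is fully phased out
  Base: R$1,183,100 − R$0 = R$1,183,100
  R$1,183,100 × 26% = R$307,606

R$307,606 > R$173,926, so the book-profits minimum tax is the binding amount.

R$307,606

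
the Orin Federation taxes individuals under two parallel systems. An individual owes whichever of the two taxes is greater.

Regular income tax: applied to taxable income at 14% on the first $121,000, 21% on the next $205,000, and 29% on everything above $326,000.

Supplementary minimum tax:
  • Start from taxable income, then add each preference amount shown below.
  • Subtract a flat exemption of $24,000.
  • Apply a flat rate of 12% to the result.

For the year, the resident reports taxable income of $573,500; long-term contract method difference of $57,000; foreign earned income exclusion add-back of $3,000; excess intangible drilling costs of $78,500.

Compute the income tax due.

Supplementary minimum tax:
  Adjusted income: $573,500 + $57,000 + $3,000 + $78,500 = $712,000
  Less exemption $24,000 → base $688,000
  $688,000 × 12% = $82,560

Regular income tax:
  $121,000 × 14% = $16,940
  $205,000 × 21% = $43,050
  $247,500 × 29% = $71,775
  → $131,765

$131,765 > $82,560, so the regular income tax governs.

$131,765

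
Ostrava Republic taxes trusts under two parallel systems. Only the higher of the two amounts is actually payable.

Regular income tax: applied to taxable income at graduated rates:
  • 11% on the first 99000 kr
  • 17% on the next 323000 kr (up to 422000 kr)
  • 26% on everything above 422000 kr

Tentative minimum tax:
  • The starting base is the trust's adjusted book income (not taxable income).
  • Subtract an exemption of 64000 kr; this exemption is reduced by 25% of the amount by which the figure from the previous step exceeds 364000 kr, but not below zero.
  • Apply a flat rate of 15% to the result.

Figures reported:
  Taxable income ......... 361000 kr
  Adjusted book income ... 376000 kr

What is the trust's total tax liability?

Regular income tax:
  99000 kr × 11% = 10890 kr
  262000 kr × 17% = 44540 kr
  → 55430 kr

Tentative minimum tax:
  Base (adjusted book income): 376000 kr
  Exemption: 64000 kr − 25% × (376000 kr − 364000 kr) = 64000 kr − 3000 kr = 61000 kr
  Base: 376000 kr − 61000 kr = 315000 kr
  315000 kr × 15% = 47250 kr

55430 kr > 47250 kr, so the regular income tax governs.

55430 kr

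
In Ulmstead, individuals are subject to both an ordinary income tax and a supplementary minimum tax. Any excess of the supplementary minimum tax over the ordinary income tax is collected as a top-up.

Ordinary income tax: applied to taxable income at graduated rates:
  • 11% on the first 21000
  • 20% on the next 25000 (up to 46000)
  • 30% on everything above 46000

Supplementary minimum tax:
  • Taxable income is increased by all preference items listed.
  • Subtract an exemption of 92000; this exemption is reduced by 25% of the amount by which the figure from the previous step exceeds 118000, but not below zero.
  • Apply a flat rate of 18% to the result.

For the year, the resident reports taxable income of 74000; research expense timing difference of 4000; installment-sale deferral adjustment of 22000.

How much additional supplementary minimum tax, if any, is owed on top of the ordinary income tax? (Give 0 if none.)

0

Supplementary minimum tax:
  Adjusted income: 74000 + 4000 + 22000 = 100000
  Exemption: 100000 ≤ 118000, so full 92000 applies
  Base: 100000 − 92000 = 8000
  8000 × 18% = 1440

Ordinary income tax:
  21000 × 11% = 2310
  25000 × 20% = 5000
  28000 × 30% = 8400
  → 15710

1440 ≤ 15710, so no add-on is due.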